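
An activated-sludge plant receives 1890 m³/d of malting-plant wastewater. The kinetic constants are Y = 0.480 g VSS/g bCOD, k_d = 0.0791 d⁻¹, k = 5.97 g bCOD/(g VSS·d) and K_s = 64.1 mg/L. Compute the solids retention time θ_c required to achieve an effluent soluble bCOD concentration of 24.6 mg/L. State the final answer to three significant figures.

At the target effluent, Y k S/(K_s+S) = 0.480×5.97×24.6/88.70 = 0.7947 d⁻¹.
Then 1/θ_c = μ − k_d = 0.7947 − 0.0791 = 0.7156 d⁻¹, giving θ_c = 1.397 d.

θ_c ≈ 1.40 d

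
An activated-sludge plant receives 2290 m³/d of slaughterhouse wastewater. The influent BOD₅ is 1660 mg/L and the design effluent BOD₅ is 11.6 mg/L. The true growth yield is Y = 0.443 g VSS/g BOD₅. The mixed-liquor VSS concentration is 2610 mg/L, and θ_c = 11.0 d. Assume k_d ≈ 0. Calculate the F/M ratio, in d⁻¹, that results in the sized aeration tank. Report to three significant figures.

F/M ≈ 0.207 d⁻¹

With k_d = 0 the design equation reduces to V = Y Q (S₀−S) θ_c / X = 0.443 × 2290 × (1660 − 11.6) × 11.0 / 2610 = 7048 m³.
F/M = Q·S₀ / (V·X) = 2290 × 1660 / (7048 × 2610) = 0.2067 g BOD₅·(g VSS·d)⁻¹.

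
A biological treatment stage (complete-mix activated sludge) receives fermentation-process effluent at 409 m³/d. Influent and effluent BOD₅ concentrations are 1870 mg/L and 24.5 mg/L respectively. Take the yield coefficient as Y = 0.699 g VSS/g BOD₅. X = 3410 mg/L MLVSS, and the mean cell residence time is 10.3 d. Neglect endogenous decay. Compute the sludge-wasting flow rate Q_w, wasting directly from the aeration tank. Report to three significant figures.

Q_w ≈ 155 m³/d

With k_d = 0 the design equation reduces to V = Y Q (S₀−S) θ_c / X = 0.699 × 409 × (1870 − 24.5) × 10.3 / 3410 = 1594 m³.
For wasting at MLVSS concentration, Q_w = V/θ_c = 1594/10.3 = 154.7 m³/d.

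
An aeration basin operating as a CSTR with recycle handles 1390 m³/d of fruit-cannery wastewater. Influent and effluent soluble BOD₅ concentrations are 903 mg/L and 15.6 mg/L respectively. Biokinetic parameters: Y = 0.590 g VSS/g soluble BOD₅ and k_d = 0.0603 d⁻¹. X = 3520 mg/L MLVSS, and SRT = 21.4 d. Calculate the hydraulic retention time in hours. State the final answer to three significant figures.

τ ≈ 33.4 h

Rearranging the biomass balance for a CMAS with decay, V = Y·Q·ΔS·θ_c / [X·(1+k_d θ_c)] = 0.590 × 1390 × (903 − 15.6) × 21.4 / [3520 × (1 + 0.0603 × 21.4)] = 1.56×10^7 / 8062 = 1932 m³.
HRT = V/Q = 1932 m³ / 1390 m³·d⁻¹ = 1.390 d × 24 = 33.35 h.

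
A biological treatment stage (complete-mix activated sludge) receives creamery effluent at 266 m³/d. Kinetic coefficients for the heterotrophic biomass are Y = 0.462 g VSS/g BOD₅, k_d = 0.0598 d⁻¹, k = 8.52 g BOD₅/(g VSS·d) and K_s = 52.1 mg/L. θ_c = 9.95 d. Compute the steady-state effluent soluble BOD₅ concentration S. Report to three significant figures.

S ≈ 2.21 mg/L

For a completely mixed reactor with recycle the Lawrence–McCarty relation gives S = K_s·(1 + k_d·θ_c) / [θ_c·(Y·k − k_d) − 1] = 52.1 × (1 + 0.0598 × 9.95) / [9.95 × (0.462 × 8.52 − 0.0598) − 1] = 83.10 / 37.57 = 2.212 mg/L.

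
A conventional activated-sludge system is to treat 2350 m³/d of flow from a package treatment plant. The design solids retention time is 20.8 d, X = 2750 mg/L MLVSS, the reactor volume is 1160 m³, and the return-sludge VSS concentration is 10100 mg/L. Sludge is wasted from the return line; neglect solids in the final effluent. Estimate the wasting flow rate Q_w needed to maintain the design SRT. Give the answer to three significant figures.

Q_w ≈ 15.2 m³/d

Wasting from the return line (neglecting effluent solids): Q_w = V·X / (θ_c·X_r) = 1160 × 2750 / (20.8 × 10100) = 15.18 m³/d.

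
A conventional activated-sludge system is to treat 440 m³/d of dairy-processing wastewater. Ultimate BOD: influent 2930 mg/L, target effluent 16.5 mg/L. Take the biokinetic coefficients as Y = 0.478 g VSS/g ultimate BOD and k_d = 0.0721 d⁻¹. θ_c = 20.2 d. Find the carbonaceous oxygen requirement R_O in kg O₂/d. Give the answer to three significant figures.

R_O ≈ 928 kg O₂/d

The observed yield is Y_obs = Y/(1 + k_d·θ_c) = 0.478 / (1 + 0.0721 × 20.2) = 0.478 / 2.456 = 0.1946 g VSS per g ultimate BOD removed.
Substrate removed = Q·(S₀ − S) = 440 m³/d × (2930 − 16.5) g/m³ = 1.28×10^6 g/d = 1282 kg/d.
P_X = Y_obs·Q·(S₀ − S) = 0.1946 × 1282 = 249.5 kg VSS/d.
R_O = Q·(S₀ − S) − 1.42·P_X = 1282 − 1.42 × 249.5 = 927.7 kg O₂/d.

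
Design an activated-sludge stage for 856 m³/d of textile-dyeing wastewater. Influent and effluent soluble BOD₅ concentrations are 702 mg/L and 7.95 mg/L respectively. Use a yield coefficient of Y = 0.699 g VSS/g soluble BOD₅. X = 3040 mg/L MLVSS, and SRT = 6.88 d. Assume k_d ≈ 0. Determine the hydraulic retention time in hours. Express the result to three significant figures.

V·X = Y·Q·ΔS·θ_c gives V = 0.699 × 856 × (702 − 7.95) × 6.88 / 3040 = 939.8 m³.
HRT = V/Q = 939.8 m³ / 856 m³·d⁻¹ = 1.098 d × 24 = 26.35 h.

τ ≈ 26.4 h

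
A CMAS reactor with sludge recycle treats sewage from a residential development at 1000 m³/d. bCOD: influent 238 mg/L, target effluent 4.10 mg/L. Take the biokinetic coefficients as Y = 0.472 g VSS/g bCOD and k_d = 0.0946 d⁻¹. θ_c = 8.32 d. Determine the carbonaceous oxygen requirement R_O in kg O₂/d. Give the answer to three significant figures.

Y_obs = Y / (1 + k_d θ_c) = 0.472 / (1 + 0.0946 × 8.32) = 0.472 / 1.787 = 0.2641.
ΔS = 238 − 4.10 = 233.9 mg/L, so the substrate removal rate is 1000 × 233.9/1000 = 233.9 kg bCOD/d.
Net sludge production P_X = 0.2641 × 233.9 = 61.78 kg VSS/d.
R_O = Q·(S₀ − S) − 1.42·P_X = 233.9 − 1.42 × 61.78 = 146.2 kg O₂/d.

R_O ≈ 146 kg O₂/d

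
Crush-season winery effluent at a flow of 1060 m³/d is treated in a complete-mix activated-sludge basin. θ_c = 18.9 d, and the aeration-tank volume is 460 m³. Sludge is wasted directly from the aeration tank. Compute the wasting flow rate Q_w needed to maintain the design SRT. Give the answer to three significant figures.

Q_w ≈ 24.3 m³/d

For wasting at MLVSS concentration, Q_w = V/θ_c = 460.0/18.9 = 24.34 m³/d.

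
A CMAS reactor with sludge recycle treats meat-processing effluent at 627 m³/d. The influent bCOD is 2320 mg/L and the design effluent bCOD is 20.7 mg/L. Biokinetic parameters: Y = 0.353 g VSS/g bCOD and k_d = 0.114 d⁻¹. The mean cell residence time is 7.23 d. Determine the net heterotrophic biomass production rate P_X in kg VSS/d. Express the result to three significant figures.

P_X ≈ 279 kg VSS/d

The observed yield is Y_obs = Y/(1 + k_d·θ_c) = 0.353 / (1 + 0.114 × 7.23) = 0.353 / 1.824 = 0.1935 g VSS per g bCOD removed.
Substrate removed = Q·(S₀ − S) = 627 m³/d × (2320 − 20.7) g/m³ = 1.44×10^6 g/d = 1442 kg/d.
Net biomass production P_X = Y_obs × Q·(S₀ − S) = 0.1935 × 1442 = 279.0 kg VSS/d.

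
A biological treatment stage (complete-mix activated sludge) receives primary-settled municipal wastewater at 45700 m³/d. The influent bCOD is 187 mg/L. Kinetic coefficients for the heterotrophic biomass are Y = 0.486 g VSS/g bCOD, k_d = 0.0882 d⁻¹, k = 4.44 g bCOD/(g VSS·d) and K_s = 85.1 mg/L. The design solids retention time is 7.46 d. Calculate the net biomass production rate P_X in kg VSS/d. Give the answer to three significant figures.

P_X ≈ 2370 kg VSS/d

Effluent substrate depends only on kinetics and SRT: S = K_s(1 + k_d θ_c) / [θ_c(Yk − k_d) − 1] = 85.1 × (1 + 0.0882 × 7.46) / [7.46 × (0.486 × 4.44 − 0.0882) − 1] = 141.1 / 14.44 = 9.771 mg/L.
Correct the yield for decay: Y_obs = Y/(1 + k_d θ_c) = 0.486 / (1 + 0.0882 × 7.46) = 0.486 / 1.658 = 0.2931.
ΔS = 187 − 9.77 = 177.2 mg/L, so the substrate removal rate is 45700 × 177.2/1000 = 8099 kg bCOD/d.
Net biomass production P_X = Y_obs × Q·(S₀ − S) = 0.2931 × 8099 = 2374 kg VSS/d.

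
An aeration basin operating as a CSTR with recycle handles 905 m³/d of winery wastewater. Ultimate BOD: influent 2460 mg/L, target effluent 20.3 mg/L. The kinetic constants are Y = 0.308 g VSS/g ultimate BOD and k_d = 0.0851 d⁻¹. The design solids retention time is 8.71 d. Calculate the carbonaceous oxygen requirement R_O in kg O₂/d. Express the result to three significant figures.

R_O ≈ 1650 kg O₂/d

The observed yield is Y_obs = Y/(1 + k_d·θ_c) = 0.308 / (1 + 0.0851 × 8.71) = 0.308 / 1.741 = 0.1769 g VSS per g ultimate BOD removed.
Mass of ultimate BOD removed per day: Q(S₀ − S) = 905 × 2440 g/m³ = 2208 kg/d.
P_X = Y_obs·Q·(S₀ − S) = 0.1769 × 2208 = 390.6 kg VSS/d.
R_O = Q·ΔS − 1.42 P_X = 2208 − 554.6 = 1653 kg O₂/d.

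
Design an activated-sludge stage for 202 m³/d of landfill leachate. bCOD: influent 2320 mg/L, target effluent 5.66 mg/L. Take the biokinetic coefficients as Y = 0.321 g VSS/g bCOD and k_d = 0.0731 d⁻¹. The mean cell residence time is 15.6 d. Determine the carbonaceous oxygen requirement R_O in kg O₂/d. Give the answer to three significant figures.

Y_obs = Y / (1 + k_d θ_c) = 0.321 / (1 + 0.0731 × 15.6) = 0.321 / 2.140 = 0.1500.
Q·(S₀ − S) = 202 × (2320 − 5.66) × 10⁻³ = 467.5 kg/d removed.
Biomass synthesised: P_X = Y_obs × 467.5 = 70.11 kg VSS/d.
R_O = Q·ΔS − 1.42 P_X = 467.5 − 99.56 = 367.9 kg O₂/d.

R_O ≈ 368 kg O₂/d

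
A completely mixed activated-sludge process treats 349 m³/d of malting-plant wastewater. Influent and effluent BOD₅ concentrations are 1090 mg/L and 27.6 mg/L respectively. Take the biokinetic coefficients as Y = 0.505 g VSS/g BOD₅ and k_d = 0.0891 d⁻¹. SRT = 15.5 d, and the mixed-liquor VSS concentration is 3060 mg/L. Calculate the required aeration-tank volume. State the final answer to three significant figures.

V ≈ 398 m³

Rearranging the biomass balance for a CMAS with decay, V = Y·Q·ΔS·θ_c / [X·(1+k_d θ_c)] = 0.505 × 349 × (1090 − 27.6) × 15.5 / [3060 × (1 + 0.0891 × 15.5)] = 2.9×10^6 / 7286 = 398.3 m³.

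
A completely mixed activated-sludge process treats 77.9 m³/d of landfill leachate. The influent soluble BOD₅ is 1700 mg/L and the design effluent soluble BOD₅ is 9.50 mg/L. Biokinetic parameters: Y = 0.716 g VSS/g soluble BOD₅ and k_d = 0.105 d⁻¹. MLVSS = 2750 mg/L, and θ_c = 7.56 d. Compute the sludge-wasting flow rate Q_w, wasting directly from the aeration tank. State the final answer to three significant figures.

Q_w ≈ 19.1 m³/d

Rearranging the biomass balance for a CMAS with decay, V = Y·Q·ΔS·θ_c / [X·(1+k_d θ_c)] = 0.716 × 77.9 × (1700 − 9.50) × 7.56 / [2750 × (1 + 0.105 × 7.56)] = 7.13×10^5 / 4933 = 144.5 m³.
For wasting at MLVSS concentration, Q_w = V/θ_c = 144.5/7.56 = 19.11 m³/d.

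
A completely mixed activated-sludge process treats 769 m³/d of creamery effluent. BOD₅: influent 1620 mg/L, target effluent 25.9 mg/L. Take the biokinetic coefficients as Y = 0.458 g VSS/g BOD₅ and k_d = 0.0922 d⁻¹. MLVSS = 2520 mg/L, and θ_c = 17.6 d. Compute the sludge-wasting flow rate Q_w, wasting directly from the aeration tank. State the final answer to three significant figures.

Q_w ≈ 84.9 m³/d

Rearranging the biomass balance for a CMAS with decay, V = Y·Q·ΔS·θ_c / [X·(1+k_d θ_c)] = 0.458 × 769 × (1620 − 25.9) × 17.6 / [2520 × (1 + 0.0922 × 17.6)] = 9.88×10^6 / 6609 = 1495 m³.
Wasting from the aeration tank: Q_w = V / θ_c = 1495 / 17.6 = 84.95 m³/d.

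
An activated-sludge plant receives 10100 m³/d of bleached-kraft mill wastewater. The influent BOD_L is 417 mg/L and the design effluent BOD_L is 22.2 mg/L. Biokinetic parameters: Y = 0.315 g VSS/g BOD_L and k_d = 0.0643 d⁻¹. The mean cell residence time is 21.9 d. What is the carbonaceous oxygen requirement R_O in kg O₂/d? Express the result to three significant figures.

R_O ≈ 3250 kg O₂/d

Observed yield with endogenous decay: Y_obs = Y / (1 + k_d·θ_c) = 0.315 / (1 + 0.0643 × 21.9) = 0.315 / 2.408 = 0.1308 g VSS/g BOD_L.
Substrate removed = Q·(S₀ − S) = 10100 m³/d × (417 − 22.2) g/m³ = 3.99×10^6 g/d = 3987 kg/d.
P_X = Y_obs·Q·(S₀ − S) = 0.1308 × 3987 = 521.6 kg VSS/d.
Carbonaceous O₂ demand = substrate oxidised − cell-mass equivalent = 3987 − 1.42 × 521.6 = 3247 kg O₂/d.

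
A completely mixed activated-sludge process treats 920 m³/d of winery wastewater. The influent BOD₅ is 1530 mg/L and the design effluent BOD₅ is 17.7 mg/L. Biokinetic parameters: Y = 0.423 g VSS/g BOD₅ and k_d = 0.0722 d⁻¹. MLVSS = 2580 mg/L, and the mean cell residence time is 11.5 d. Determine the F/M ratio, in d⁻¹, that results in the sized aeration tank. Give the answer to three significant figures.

F/M ≈ 0.381 d⁻¹

From the SRT design equation V = Y Q (S₀−S) θ_c / [X (1 + k_d θ_c)] = 0.423 × 920 × (1530 − 17.7) × 11.5 / [2580 × (1 + 0.0722 × 11.5)] = 6.77×10^6 / 4722 = 1433 m³.
Food-to-microorganism ratio F/M = Q S₀ / (V X) = 920 × 1530 / (1433 × 2580) = 0.3807 d⁻¹.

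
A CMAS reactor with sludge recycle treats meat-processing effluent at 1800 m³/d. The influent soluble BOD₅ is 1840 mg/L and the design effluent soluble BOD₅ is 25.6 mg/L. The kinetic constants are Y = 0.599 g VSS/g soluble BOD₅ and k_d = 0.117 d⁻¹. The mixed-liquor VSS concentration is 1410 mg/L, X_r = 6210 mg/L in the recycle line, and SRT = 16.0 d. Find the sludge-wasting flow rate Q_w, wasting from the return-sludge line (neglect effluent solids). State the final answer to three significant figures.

Steady-state biomass mass balance: V·X·(1 + k_d·θ_c) = Y·Q·(S₀ − S)·θ_c, so V = 0.599 × 1800 × (1840 − 25.6) × 16.0 / [1410 × (1 + 0.117 × 16.0)] = 3.13×10^7 / 4050 = 7729 m³.
Q_w = (V·X)/(θ_c X_r) = 7729 × 1410 / (16.0 × 6210) = 109.7 m³/d.

Q_w ≈ 110 m³/d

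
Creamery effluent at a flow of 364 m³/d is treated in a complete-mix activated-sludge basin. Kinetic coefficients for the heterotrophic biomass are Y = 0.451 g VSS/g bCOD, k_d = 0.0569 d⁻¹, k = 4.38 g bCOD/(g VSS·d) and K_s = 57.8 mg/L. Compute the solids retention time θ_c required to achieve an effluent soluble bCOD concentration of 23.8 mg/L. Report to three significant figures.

θ_c ≈ 1.93 d

From 1/θ_c = Y·k·S/(K_s + S) − k_d: Y·k·S/(K_s+S) = 0.451 × 4.38 × 23.8 / (57.8 + 23.8) = 0.5762 d⁻¹.
θ_c = 1/(μ − k_d) = 1/(0.5762 − 0.0569) = 1/0.5193 = 1.926 d.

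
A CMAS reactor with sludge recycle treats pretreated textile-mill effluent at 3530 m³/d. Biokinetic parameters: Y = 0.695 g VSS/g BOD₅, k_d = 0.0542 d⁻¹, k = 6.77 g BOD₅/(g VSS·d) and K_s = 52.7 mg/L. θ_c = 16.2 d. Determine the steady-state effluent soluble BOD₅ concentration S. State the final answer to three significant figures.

S ≈ 1.33 mg/L

For a completely mixed reactor with recycle the Lawrence–McCarty relation gives S = K_s·(1 + k_d·θ_c) / [θ_c·(Y·k − k_d) − 1] = 52.7 × (1 + 0.0542 × 16.2) / [16.2 × (0.695 × 6.77 − 0.0542) − 1] = 98.97 / 74.35 = 1.331 mg/L.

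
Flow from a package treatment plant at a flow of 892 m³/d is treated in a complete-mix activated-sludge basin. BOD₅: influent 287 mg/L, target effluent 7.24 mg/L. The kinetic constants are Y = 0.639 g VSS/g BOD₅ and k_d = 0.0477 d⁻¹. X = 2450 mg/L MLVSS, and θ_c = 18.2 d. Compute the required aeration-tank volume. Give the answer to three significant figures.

Steady-state biomass mass balance: V·X·(1 + k_d·θ_c) = Y·Q·(S₀ − S)·θ_c, so V = 0.639 × 892 × (287 − 7.24) × 18.2 / [2450 × (1 + 0.0477 × 18.2)] = 2.9×10^6 / 4577 = 634.1 m³.

V ≈ 634 m³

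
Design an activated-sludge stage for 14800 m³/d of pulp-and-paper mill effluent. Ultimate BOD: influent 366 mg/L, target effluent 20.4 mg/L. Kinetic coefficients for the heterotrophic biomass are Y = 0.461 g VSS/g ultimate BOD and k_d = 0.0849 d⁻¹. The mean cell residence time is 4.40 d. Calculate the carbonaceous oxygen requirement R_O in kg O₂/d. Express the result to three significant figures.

R_O ≈ 2680 kg O₂/d

Observed yield with endogenous decay: Y_obs = Y / (1 + k_d·θ_c) = 0.461 / (1 + 0.0849 × 4.40) = 0.461 / 1.374 = 0.3356 g VSS/g ultimate BOD.
Substrate removed = Q·(S₀ − S) = 14800 m³/d × (366 − 20.4) g/m³ = 5.11×10^6 g/d = 5115 kg/d.
P_X = Y_obs·Q·(S₀ − S) = 0.3356 × 5115 = 1717 kg VSS/d.
R_O = Q·(S₀ − S) − 1.42·P_X = 5115 − 1.42 × 1717 = 2677 kg O₂/d.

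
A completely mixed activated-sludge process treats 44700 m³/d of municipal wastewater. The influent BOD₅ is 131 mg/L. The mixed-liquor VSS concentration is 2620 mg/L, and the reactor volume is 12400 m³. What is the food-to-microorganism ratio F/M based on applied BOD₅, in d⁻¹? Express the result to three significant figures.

F/M ≈ 0.180 d⁻¹

Food-to-microorganism ratio F/M = Q S₀ / (V X) = 44700 × 131 / (12400 × 2620) = 0.1802 d⁻¹.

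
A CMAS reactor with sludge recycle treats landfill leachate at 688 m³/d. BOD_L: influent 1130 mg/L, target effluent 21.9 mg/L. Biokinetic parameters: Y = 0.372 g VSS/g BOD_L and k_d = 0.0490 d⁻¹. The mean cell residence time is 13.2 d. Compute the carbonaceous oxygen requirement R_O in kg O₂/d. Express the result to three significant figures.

R_O ≈ 518 kg O₂/d

Y_obs = Y / (1 + k_d θ_c) = 0.372 / (1 + 0.0490 × 13.2) = 0.372 / 1.647 = 0.2259.
ΔS = 1130 − 21.9 = 1108 mg/L, so the substrate removal rate is 688 × 1108/1000 = 762.4 kg BOD_L/d.
Net sludge production P_X = 0.2259 × 762.4 = 172.2 kg VSS/d.
Carbonaceous O₂ demand = substrate oxidised − cell-mass equivalent = 762.4 − 1.42 × 172.2 = 517.8 kg O₂/d.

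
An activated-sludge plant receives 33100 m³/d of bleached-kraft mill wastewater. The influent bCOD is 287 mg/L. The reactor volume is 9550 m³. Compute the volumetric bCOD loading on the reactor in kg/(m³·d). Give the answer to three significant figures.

L_v = Q S₀ / V = 33100 × 287 × 10⁻³ / 9550 = 0.9947 kg/(m³·d).

L_v ≈ 0.995 kg bCOD/(m³·d)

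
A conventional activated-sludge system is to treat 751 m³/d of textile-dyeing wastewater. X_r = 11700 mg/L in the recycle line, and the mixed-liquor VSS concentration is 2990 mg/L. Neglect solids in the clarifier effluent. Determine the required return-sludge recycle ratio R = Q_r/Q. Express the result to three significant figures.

R ≈ 0.343

R = Q_r/Q = X/(X_r − X) = 2990 / (11700 − 2990) = 0.3433.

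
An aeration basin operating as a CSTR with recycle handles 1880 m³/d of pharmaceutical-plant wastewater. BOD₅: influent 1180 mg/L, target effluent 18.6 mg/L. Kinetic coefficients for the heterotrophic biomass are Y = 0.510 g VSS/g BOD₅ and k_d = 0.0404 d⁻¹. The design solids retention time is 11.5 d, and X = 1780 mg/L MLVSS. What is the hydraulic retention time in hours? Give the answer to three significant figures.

From the SRT design equation V = Y Q (S₀−S) θ_c / [X (1 + k_d θ_c)] = 0.510 × 1880 × (1180 − 18.6) × 11.5 / [1780 × (1 + 0.0404 × 11.5)] = 1.28×10^7 / 2607 = 4912 m³.
τ = V/Q = 4912/1880 = 2.613 d, or 62.71 h.

τ ≈ 62.7 h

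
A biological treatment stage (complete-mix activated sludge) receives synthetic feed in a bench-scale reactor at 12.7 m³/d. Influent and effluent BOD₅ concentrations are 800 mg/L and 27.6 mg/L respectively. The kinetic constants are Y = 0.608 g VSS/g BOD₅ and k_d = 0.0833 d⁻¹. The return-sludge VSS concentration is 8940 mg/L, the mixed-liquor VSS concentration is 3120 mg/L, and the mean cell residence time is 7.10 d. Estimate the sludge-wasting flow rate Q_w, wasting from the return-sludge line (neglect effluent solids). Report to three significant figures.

From the SRT design equation V = Y Q (S₀−S) θ_c / [X (1 + k_d θ_c)] = 0.608 × 12.7 × (800 − 27.6) × 7.10 / [3120 × (1 + 0.0833 × 7.10)] = 4.23×10^4 / 4965 = 8.528 m³.
Q_w = (V·X)/(θ_c X_r) = 8.528 × 3120 / (7.10 × 8940) = 0.4192 m³/d.

Q_w ≈ 0.419 m³/d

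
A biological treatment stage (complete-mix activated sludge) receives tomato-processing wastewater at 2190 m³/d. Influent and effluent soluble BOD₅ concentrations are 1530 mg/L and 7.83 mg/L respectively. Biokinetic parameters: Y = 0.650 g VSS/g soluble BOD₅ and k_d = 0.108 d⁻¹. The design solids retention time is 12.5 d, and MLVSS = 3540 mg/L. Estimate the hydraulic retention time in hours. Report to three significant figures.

Rearranging the biomass balance for a CMAS with decay, V = Y·Q·ΔS·θ_c / [X·(1+k_d θ_c)] = 0.650 × 2190 × (1530 − 7.83) × 12.5 / [3540 × (1 + 0.108 × 12.5)] = 2.71×10^7 / 8319 = 3256 m³.
HRT = V/Q = 3256 m³ / 2190 m³·d⁻¹ = 1.487 d × 24 = 35.68 h.

τ ≈ 35.7 h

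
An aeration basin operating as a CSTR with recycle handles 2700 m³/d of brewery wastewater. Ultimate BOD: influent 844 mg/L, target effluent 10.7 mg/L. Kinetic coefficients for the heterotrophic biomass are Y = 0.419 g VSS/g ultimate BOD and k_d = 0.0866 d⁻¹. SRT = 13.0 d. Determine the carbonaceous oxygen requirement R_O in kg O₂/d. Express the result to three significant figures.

Y_obs = Y / (1 + k_d θ_c) = 0.419 / (1 + 0.0866 × 13.0) = 0.419 / 2.126 = 0.1971.
Mass of ultimate BOD removed per day: Q(S₀ − S) = 2700 × 833.3 g/m³ = 2250 kg/d.
Net sludge production P_X = 0.1971 × 2250 = 443.5 kg VSS/d.
R_O = Q·ΔS − 1.42 P_X = 2250 − 629.7 = 1620 kg O₂/d.

R_O ≈ 1620 kg O₂/d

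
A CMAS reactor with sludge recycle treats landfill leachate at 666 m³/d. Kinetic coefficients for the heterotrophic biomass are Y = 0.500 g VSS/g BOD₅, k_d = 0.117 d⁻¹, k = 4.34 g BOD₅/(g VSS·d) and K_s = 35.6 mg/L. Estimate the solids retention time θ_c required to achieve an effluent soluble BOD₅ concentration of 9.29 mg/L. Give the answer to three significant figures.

At the target effluent, Y k S/(K_s+S) = 0.500×4.34×9.29/44.89 = 0.4491 d⁻¹.
Then 1/θ_c = μ − k_d = 0.4491 − 0.117 = 0.3321 d⁻¹, giving θ_c = 3.011 d.

θ_c ≈ 3.01 d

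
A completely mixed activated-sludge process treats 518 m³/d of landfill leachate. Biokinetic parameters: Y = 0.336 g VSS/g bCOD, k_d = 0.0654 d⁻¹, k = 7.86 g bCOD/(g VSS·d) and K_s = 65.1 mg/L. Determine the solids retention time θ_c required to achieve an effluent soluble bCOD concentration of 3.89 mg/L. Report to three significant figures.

θ_c ≈ 12.0 d

From 1/θ_c = Y·k·S/(K_s + S) − k_d: Y·k·S/(K_s+S) = 0.336 × 7.86 × 3.89 / (65.1 + 3.89) = 0.1489 d⁻¹.
Then 1/θ_c = μ − k_d = 0.1489 − 0.0654 = 0.08351 d⁻¹, giving θ_c = 11.97 d.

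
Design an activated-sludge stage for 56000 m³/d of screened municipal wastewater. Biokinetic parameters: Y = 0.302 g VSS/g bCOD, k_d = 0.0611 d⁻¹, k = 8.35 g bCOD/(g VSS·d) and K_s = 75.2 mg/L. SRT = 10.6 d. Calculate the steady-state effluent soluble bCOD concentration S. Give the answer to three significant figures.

Effluent substrate depends only on kinetics and SRT: S = K_s(1 + k_d θ_c) / [θ_c(Yk − k_d) − 1] = 75.2 × (1 + 0.0611 × 10.6) / [10.6 × (0.302 × 8.35 − 0.0611) − 1] = 123.9 / 25.08 = 4.940 mg/L.

S ≈ 4.94 mg/L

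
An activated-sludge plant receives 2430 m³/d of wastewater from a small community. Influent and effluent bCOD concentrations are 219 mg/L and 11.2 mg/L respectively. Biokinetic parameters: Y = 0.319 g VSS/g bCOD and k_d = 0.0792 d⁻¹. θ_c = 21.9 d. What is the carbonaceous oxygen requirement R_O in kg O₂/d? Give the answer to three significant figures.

R_O ≈ 421 kg O₂/d

Y_obs = Y / (1 + k_d θ_c) = 0.319 / (1 + 0.0792 × 21.9) = 0.319 / 2.734 = 0.1167.
Mass of bCOD removed per day: Q(S₀ − S) = 2430 × 207.8 g/m³ = 505.0 kg/d.
Biomass synthesised: P_X = Y_obs × 505.0 = 58.91 kg VSS/d.
Carbonaceous O₂ demand = substrate oxidised − cell-mass equivalent = 505.0 − 1.42 × 58.91 = 421.3 kg O₂/d.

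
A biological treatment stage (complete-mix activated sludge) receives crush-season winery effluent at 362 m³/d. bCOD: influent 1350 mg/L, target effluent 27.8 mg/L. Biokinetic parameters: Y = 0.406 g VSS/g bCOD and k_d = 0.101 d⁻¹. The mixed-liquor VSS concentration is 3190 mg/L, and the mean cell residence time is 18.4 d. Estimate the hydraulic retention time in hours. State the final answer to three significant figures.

τ ≈ 26.0 h

From the SRT design equation V = Y Q (S₀−S) θ_c / [X (1 + k_d θ_c)] = 0.406 × 362 × (1350 − 27.8) × 18.4 / [3190 × (1 + 0.101 × 18.4)] = 3.58×10^6 / 9118 = 392.1 m³.
Hydraulic retention time τ = V/Q = 392.1 / 362 = 1.083 d = 26.00 h.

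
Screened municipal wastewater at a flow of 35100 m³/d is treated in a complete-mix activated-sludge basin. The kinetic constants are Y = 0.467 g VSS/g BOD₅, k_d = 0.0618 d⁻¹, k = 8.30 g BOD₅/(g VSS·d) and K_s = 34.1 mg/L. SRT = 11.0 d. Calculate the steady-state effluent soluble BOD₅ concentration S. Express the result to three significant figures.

For a completely mixed reactor with recycle the Lawrence–McCarty relation gives S = K_s·(1 + k_d·θ_c) / [θ_c·(Y·k − k_d) − 1] = 34.1 × (1 + 0.0618 × 11.0) / [11.0 × (0.467 × 8.30 − 0.0618) − 1] = 57.28 / 40.96 = 1.399 mg/L.

S ≈ 1.40 mg/L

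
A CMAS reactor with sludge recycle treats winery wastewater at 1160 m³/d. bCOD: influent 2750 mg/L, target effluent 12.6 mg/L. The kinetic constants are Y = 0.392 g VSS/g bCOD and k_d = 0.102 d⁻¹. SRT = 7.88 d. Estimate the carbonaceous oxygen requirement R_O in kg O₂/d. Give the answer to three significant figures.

R_O ≈ 2200 kg O₂/d

The observed yield is Y_obs = Y/(1 + k_d·θ_c) = 0.392 / (1 + 0.102 × 7.88) = 0.392 / 1.804 = 0.2173 g VSS per g bCOD removed.
Substrate removed = Q·(S₀ − S) = 1160 m³/d × (2750 − 12.6) g/m³ = 3.18×10^6 g/d = 3175 kg/d.
P_X = Y_obs·Q·(S₀ − S) = 0.2173 × 3175 = 690.1 kg VSS/d.
R_O = Q·ΔS − 1.42 P_X = 3175 − 979.9 = 2195 kg O₂/d.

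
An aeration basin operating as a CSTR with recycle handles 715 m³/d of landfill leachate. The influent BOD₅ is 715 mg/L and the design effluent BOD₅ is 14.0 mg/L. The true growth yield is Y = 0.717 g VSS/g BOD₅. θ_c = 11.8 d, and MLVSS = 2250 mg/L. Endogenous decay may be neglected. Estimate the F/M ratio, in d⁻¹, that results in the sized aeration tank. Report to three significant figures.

F/M ≈ 0.121 d⁻¹

Biomass mass balance (decay neglected): V·X = Y·Q·(S₀ − S)·θ_c, so V = 0.717 × 715 × (715 − 14.0) × 11.8 / 2250 = 1885 m³.
F/M = Q·S₀ / (V·X) = 715 × 715 / (1885 × 2250) = 0.1206 g BOD₅·(g VSS·d)⁻¹.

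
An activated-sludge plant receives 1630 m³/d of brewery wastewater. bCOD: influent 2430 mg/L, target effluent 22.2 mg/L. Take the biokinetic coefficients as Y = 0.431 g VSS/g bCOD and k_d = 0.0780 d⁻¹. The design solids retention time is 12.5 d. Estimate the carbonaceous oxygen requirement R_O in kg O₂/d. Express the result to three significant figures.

Correct the yield for decay: Y_obs = Y/(1 + k_d θ_c) = 0.431 / (1 + 0.0780 × 12.5) = 0.431 / 1.975 = 0.2182.
ΔS = 2430 − 22.2 = 2408 mg/L, so the substrate removal rate is 1630 × 2408/1000 = 3925 kg bCOD/d.
P_X = Y_obs·Q·(S₀ − S) = 0.2182 × 3925 = 856.5 kg VSS/d.
R_O = Q·ΔS − 1.42 P_X = 3925 − 1216 = 2709 kg O₂/d.

R_O ≈ 2710 kg O₂/d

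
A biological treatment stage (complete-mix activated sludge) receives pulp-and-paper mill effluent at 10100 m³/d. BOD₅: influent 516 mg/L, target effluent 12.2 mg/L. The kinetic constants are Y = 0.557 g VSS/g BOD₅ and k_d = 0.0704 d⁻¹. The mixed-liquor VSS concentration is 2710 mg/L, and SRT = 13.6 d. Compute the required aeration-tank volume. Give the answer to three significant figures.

Steady-state biomass mass balance: V·X·(1 + k_d·θ_c) = Y·Q·(S₀ − S)·θ_c, so V = 0.557 × 10100 × (516 − 12.2) × 13.6 / [2710 × (1 + 0.0704 × 13.6)] = 3.85×10^7 / 5305 = 7266 m³.

V ≈ 7270 m³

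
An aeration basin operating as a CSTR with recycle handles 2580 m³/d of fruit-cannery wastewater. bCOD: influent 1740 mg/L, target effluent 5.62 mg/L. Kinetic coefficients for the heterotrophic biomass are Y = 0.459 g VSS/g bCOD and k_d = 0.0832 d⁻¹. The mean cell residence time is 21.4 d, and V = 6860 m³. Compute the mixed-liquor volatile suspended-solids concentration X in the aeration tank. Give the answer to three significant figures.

Solving the biomass balance for X: X = Y Q (S₀−S) θ_c / [V (1+k_d θ_c)] = 0.459 × 2580 × (1740 − 5.62) × 21.4 / [6860 × (1 + 0.0832 × 21.4)] = 2304 mg/L.

X ≈ 2300 mg/L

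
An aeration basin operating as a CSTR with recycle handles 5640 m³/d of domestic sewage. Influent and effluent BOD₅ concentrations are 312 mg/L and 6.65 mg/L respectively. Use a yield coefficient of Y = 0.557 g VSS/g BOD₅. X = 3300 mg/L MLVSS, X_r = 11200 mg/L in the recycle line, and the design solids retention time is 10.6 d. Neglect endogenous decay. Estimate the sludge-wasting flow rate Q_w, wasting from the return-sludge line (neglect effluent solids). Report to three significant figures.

V·X = Y·Q·ΔS·θ_c gives V = 0.557 × 5640 × (312 − 6.65) × 10.6 / 3300 = 3081 m³.
θ_c = V·X/(Q_w·X_r) when wasting from the recycle, so Q_w = V·X/(θ_c·X_r) = 3081 × 3300 / (10.6 × 11200) = 85.65 m³/d.

Q_w ≈ 85.6 m³/d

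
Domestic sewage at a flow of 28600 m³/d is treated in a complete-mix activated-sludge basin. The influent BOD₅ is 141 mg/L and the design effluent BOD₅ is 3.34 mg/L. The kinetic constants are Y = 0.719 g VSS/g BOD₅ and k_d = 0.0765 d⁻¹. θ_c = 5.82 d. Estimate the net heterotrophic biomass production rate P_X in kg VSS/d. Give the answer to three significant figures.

P_X ≈ 1960 kg VSS/d

The observed yield is Y_obs = Y/(1 + k_d·θ_c) = 0.719 / (1 + 0.0765 × 5.82) = 0.719 / 1.445 = 0.4975 g VSS per g BOD₅ removed.
Substrate removed = Q·(S₀ − S) = 28600 m³/d × (141 − 3.34) g/m³ = 3.94×10^6 g/d = 3937 kg/d.
Net biomass production P_X = Y_obs × Q·(S₀ − S) = 0.4975 × 3937 = 1959 kg VSS/d.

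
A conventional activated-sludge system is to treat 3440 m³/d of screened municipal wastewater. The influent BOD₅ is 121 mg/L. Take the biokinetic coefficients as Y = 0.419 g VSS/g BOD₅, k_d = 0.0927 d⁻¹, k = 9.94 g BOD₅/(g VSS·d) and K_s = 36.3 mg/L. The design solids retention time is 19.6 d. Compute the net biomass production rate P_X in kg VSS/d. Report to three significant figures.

P_X ≈ 61.2 kg VSS/d

For a completely mixed reactor with recycle the Lawrence–McCarty relation gives S = K_s·(1 + k_d·θ_c) / [θ_c·(Y·k − k_d) − 1] = 36.3 × (1 + 0.0927 × 19.6) / [19.6 × (0.419 × 9.94 − 0.0927) − 1] = 102.3 / 78.81 = 1.297 mg/L.
The observed yield is Y_obs = Y/(1 + k_d·θ_c) = 0.419 / (1 + 0.0927 × 19.6) = 0.419 / 2.817 = 0.1487 g VSS per g BOD₅ removed.
Q·(S₀ − S) = 3440 × (121 − 1.30) × 10⁻³ = 411.8 kg/d removed.
Net biomass production P_X = Y_obs × Q·(S₀ − S) = 0.1487 × 411.8 = 61.25 kg VSS/d.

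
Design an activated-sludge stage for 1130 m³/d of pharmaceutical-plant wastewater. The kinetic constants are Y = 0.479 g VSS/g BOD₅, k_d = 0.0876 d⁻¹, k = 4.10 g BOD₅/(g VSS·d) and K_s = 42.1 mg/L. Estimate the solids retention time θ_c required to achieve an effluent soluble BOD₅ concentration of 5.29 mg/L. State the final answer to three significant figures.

θ_c ≈ 7.60 d

At the target effluent, Y k S/(K_s+S) = 0.479×4.10×5.29/47.39 = 0.2192 d⁻¹.
1/θ_c = 0.2192 − 0.0876 = 0.1316 d⁻¹, so θ_c = 7.597 d.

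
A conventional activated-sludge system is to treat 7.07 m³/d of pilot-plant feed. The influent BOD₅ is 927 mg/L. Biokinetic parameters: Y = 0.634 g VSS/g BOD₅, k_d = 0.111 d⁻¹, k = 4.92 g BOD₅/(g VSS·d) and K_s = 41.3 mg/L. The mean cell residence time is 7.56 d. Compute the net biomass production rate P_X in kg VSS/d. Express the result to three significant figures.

P_X ≈ 2.25 kg VSS/d

From the Monod/SRT balance for a CMAS, S = K_s·(1+k_d θ_c)/[θ_c·(Y k − k_d) − 1] = 41.3 × (1 + 0.111 × 7.56) / [7.56 × (0.634 × 4.92 − 0.111) − 1] = 75.96 / 21.74 = 3.493 mg/L.
Correct the yield for decay: Y_obs = Y/(1 + k_d θ_c) = 0.634 / (1 + 0.111 × 7.56) = 0.634 / 1.839 = 0.3447.
ΔS = 927 − 3.49 = 923.5 mg/L, so the substrate removal rate is 7.07 × 923.5/1000 = 6.529 kg BOD₅/d.
Biomass produced: P_X = Y_obs·Q·ΔS = 0.3447 × 6.529 ≈ 2.251 kg VSS/d.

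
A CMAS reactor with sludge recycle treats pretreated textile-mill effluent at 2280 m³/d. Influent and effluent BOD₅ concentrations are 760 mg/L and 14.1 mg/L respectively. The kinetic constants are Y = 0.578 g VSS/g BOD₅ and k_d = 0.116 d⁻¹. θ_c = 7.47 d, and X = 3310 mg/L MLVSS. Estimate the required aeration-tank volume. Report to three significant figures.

V ≈ 1190 m³

Rearranging the biomass balance for a CMAS with decay, V = Y·Q·ΔS·θ_c / [X·(1+k_d θ_c)] = 0.578 × 2280 × (760 − 14.1) × 7.47 / [3310 × (1 + 0.116 × 7.47)] = 7.34×10^6 / 6178 = 1189 m³.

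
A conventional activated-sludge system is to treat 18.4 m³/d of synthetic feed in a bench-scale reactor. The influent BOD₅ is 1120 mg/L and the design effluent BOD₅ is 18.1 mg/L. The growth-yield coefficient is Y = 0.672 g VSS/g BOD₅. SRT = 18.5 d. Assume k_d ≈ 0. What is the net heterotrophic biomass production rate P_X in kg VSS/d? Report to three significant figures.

P_X ≈ 13.6 kg VSS/d

No decay correction is needed, so Y_obs = Y = 0.672.
Mass of BOD₅ removed per day: Q(S₀ − S) = 18.4 × 1102 g/m³ = 20.27 kg/d.
Net biomass production P_X = Y_obs × Q·(S₀ − S) = 0.6720 × 20.27 = 13.62 kg VSS/d.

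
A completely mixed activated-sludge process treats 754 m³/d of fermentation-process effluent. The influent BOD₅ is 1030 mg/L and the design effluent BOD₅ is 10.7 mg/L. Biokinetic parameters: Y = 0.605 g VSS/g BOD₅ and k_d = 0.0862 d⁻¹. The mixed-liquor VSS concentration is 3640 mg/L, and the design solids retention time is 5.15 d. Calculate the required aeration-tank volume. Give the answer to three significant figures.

V ≈ 456 m³

From the SRT design equation V = Y Q (S₀−S) θ_c / [X (1 + k_d θ_c)] = 0.605 × 754 × (1030 − 10.7) × 5.15 / [3640 × (1 + 0.0862 × 5.15)] = 2.39×10^6 / 5256 = 455.6 m³.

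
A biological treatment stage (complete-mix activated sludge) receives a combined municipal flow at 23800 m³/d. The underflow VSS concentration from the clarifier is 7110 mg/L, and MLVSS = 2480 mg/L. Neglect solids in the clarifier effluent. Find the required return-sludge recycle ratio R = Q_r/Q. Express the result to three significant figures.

R = Q_r/Q = X/(X_r − X) = 2480 / (7110 − 2480) = 0.5356.

R ≈ 0.536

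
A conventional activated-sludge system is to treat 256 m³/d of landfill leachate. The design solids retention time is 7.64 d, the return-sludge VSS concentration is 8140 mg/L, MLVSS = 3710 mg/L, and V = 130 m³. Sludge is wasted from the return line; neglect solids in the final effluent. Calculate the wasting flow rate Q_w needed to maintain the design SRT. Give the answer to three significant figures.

Q_w ≈ 7.76 m³/d

Wasting from the return line (neglecting effluent solids): Q_w = V·X / (θ_c·X_r) = 130.0 × 3710 / (7.64 × 8140) = 7.755 m³/d.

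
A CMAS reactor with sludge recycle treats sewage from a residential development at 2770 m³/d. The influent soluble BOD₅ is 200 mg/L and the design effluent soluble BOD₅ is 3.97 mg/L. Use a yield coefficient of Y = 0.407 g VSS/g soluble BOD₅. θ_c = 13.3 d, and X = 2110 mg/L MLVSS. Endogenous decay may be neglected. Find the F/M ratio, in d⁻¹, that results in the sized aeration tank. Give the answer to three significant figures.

F/M ≈ 0.188 d⁻¹

V·X = Y·Q·ΔS·θ_c gives V = 0.407 × 2770 × (200 − 3.97) × 13.3 / 2110 = 1393 m³.
F/M = applied load / biomass = Q·S₀/(V·X) = 2770 × 200 / (1393 × 2110) = 0.1885 d⁻¹.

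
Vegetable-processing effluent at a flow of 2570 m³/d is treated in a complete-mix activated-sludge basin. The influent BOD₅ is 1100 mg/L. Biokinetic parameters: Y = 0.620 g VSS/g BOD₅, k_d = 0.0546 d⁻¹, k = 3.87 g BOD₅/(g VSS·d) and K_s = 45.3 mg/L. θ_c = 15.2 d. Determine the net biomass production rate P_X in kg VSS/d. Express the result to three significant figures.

P_X ≈ 956 kg VSS/d

From the Monod/SRT balance for a CMAS, S = K_s·(1+k_d θ_c)/[θ_c·(Y k − k_d) − 1] = 45.3 × (1 + 0.0546 × 15.2) / [15.2 × (0.620 × 3.87 − 0.0546) − 1] = 82.90 / 34.64 = 2.393 mg/L.
The observed yield is Y_obs = Y/(1 + k_d·θ_c) = 0.620 / (1 + 0.0546 × 15.2) = 0.620 / 1.830 = 0.3388 g VSS per g BOD₅ removed.
Substrate removed = Q·(S₀ − S) = 2570 m³/d × (1100 − 2.39) g/m³ = 2.82×10^6 g/d = 2821 kg/d.
P_X = Y_obs · Q(S₀ − S) = 0.3388 × 2821 = 955.7 kg VSS/d.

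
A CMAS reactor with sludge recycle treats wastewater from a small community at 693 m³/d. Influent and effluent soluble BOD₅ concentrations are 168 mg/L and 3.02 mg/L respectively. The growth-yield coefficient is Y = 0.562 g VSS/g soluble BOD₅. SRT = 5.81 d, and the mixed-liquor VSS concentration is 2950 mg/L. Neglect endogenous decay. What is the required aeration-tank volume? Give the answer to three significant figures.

V·X = Y·Q·ΔS·θ_c gives V = 0.562 × 693 × (168 − 3.02) × 5.81 / 2950 = 126.5 m³.

V ≈ 127 m³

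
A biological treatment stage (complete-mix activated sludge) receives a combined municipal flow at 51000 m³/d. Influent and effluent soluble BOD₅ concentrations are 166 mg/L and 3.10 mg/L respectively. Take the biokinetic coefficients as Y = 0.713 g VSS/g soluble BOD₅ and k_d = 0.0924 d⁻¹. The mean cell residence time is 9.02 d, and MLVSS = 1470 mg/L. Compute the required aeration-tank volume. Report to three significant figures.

From the SRT design equation V = Y Q (S₀−S) θ_c / [X (1 + k_d θ_c)] = 0.713 × 51000 × (166 − 3.10) × 9.02 / [1470 × (1 + 0.0924 × 9.02)] = 5.34×10^7 / 2695 = 19824 m³.

V ≈ 19800 m³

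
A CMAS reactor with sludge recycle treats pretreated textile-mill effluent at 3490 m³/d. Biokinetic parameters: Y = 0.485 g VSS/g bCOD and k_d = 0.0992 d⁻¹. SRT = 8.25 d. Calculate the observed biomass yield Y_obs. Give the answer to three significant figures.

Y_obs ≈ 0.267 g VSS/g bCOD

Correct the yield for decay: Y_obs = Y/(1 + k_d θ_c) = 0.485 / (1 + 0.0992 × 8.25) = 0.485 / 1.818 = 0.2667.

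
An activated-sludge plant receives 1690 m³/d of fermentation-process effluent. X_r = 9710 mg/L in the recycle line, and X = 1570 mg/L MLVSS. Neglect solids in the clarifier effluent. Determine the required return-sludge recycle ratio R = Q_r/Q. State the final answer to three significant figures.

Solids balance on the clarifier gives (1+R)X = R·X_r, so R = X/(X_r − X) = 1570 / (9710 − 1570) = 0.1929.

R ≈ 0.193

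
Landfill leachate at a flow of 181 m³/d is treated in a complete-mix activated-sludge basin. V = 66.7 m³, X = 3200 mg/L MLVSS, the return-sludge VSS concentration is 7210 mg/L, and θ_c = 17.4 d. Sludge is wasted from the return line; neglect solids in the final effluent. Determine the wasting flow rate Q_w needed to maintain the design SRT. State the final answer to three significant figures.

Wasting from the return line (neglecting effluent solids): Q_w = V·X / (θ_c·X_r) = 66.70 × 3200 / (17.4 × 7210) = 1.701 m³/d.

Q_w ≈ 1.70 m³/d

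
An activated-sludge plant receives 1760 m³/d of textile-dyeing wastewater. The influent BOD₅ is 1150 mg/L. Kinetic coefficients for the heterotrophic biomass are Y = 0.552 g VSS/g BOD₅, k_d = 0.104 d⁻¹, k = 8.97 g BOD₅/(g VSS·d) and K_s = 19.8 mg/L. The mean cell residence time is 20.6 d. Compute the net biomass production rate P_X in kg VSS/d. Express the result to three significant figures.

From the Monod/SRT balance for a CMAS, S = K_s·(1+k_d θ_c)/[θ_c·(Y k − k_d) − 1] = 19.8 × (1 + 0.104 × 20.6) / [20.6 × (0.552 × 8.97 − 0.104) − 1] = 62.22 / 98.86 = 0.6294 mg/L.
The observed yield is Y_obs = Y/(1 + k_d·θ_c) = 0.552 / (1 + 0.104 × 20.6) = 0.552 / 3.142 = 0.1757 g VSS per g BOD₅ removed.
Mass of BOD₅ removed per day: Q(S₀ − S) = 1760 × 1149 g/m³ = 2023 kg/d.
P_X = Y_obs · Q(S₀ − S) = 0.1757 × 2023 = 355.3 kg VSS/d.

P_X ≈ 355 kg VSS/d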